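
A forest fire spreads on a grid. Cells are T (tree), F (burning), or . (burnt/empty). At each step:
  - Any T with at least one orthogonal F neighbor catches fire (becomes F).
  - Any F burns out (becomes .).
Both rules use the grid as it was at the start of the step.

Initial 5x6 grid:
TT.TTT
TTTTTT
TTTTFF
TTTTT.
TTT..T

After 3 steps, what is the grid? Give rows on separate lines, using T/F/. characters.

Step 1: 4 trees catch fire, 2 burn out
  TT.TTT
  TTTTFF
  TTTF..
  TTTTF.
  TTT..T
Step 2: 5 trees catch fire, 4 burn out
  TT.TFF
  TTTF..
  TTF...
  TTTF..
  TTT..T
Step 3: 4 trees catch fire, 5 burn out
  TT.F..
  TTF...
  TF....
  TTF...
  TTT..T

TT.F..
TTF...
TF....
TTF...
TTT..T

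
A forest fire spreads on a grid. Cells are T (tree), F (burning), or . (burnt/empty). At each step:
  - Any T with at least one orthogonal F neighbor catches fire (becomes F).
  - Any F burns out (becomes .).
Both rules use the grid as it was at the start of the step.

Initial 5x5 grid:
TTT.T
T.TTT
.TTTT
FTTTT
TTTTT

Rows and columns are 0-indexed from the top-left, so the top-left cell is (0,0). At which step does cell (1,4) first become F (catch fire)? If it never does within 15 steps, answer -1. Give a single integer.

Step 1: cell (1,4)='T' (+2 fires, +1 burnt)
Step 2: cell (1,4)='T' (+3 fires, +2 burnt)
Step 3: cell (1,4)='T' (+3 fires, +3 burnt)
Step 4: cell (1,4)='T' (+4 fires, +3 burnt)
Step 5: cell (1,4)='T' (+4 fires, +4 burnt)
Step 6: cell (1,4)='F' (+2 fires, +4 burnt)
  -> target ignites at step 6
Step 7: cell (1,4)='.' (+2 fires, +2 burnt)
Step 8: cell (1,4)='.' (+1 fires, +2 burnt)
Step 9: cell (1,4)='.' (+0 fires, +1 burnt)
  fire out at step 9

6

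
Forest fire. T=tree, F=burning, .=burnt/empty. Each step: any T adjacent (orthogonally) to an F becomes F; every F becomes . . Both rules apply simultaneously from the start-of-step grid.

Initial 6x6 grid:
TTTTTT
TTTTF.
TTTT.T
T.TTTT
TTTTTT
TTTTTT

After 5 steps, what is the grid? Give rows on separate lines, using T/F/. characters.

Step 1: 2 trees catch fire, 1 burn out
  TTTTFT
  TTTF..
  TTTT.T
  T.TTTT
  TTTTTT
  TTTTTT
Step 2: 4 trees catch fire, 2 burn out
  TTTF.F
  TTF...
  TTTF.T
  T.TTTT
  TTTTTT
  TTTTTT
Step 3: 4 trees catch fire, 4 burn out
  TTF...
  TF....
  TTF..T
  T.TFTT
  TTTTTT
  TTTTTT
Step 4: 6 trees catch fire, 4 burn out
  TF....
  F.....
  TF...T
  T.F.FT
  TTTFTT
  TTTTTT
Step 5: 6 trees catch fire, 6 burn out
  F.....
  ......
  F....T
  T....F
  TTF.FT
  TTTFTT

F.....
......
F....T
T....F
TTF.FT
TTTFTT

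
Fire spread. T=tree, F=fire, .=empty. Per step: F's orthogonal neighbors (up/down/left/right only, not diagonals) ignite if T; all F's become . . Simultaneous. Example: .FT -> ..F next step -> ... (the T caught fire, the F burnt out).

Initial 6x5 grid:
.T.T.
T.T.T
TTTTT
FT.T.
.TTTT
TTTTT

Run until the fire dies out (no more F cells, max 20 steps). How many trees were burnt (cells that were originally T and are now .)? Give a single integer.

Step 1: +2 fires, +1 burnt (F count now 2)
Step 2: +3 fires, +2 burnt (F count now 3)
Step 3: +3 fires, +3 burnt (F count now 3)
Step 4: +5 fires, +3 burnt (F count now 5)
Step 5: +4 fires, +5 burnt (F count now 4)
Step 6: +2 fires, +4 burnt (F count now 2)
Step 7: +0 fires, +2 burnt (F count now 0)
Fire out after step 7
Initially T: 21, now '.': 28
Total burnt (originally-T cells now '.'): 19

Answer: 19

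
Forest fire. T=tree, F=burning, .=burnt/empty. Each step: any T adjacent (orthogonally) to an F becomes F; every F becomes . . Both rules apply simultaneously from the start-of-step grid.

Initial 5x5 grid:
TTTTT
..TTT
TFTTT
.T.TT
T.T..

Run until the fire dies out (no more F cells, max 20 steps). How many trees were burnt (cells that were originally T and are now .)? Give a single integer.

Step 1: +3 fires, +1 burnt (F count now 3)
Step 2: +2 fires, +3 burnt (F count now 2)
Step 3: +4 fires, +2 burnt (F count now 4)
Step 4: +4 fires, +4 burnt (F count now 4)
Step 5: +2 fires, +4 burnt (F count now 2)
Step 6: +0 fires, +2 burnt (F count now 0)
Fire out after step 6
Initially T: 17, now '.': 23
Total burnt (originally-T cells now '.'): 15

Answer: 15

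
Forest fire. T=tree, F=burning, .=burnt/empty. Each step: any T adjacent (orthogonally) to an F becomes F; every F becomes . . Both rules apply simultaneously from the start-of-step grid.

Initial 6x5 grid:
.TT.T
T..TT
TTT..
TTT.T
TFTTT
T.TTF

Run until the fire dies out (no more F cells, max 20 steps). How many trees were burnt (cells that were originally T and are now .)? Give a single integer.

Answer: 15

Derivation:
Step 1: +5 fires, +2 burnt (F count now 5)
Step 2: +7 fires, +5 burnt (F count now 7)
Step 3: +2 fires, +7 burnt (F count now 2)
Step 4: +1 fires, +2 burnt (F count now 1)
Step 5: +0 fires, +1 burnt (F count now 0)
Fire out after step 5
Initially T: 20, now '.': 25
Total burnt (originally-T cells now '.'): 15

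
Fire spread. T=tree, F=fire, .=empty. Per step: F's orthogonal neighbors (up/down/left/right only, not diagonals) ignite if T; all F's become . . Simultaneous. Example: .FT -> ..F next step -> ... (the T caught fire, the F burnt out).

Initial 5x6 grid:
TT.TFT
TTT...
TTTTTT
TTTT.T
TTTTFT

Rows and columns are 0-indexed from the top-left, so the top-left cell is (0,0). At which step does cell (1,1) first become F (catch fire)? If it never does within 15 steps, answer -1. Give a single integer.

Step 1: cell (1,1)='T' (+4 fires, +2 burnt)
Step 2: cell (1,1)='T' (+3 fires, +4 burnt)
Step 3: cell (1,1)='T' (+4 fires, +3 burnt)
Step 4: cell (1,1)='T' (+4 fires, +4 burnt)
Step 5: cell (1,1)='T' (+3 fires, +4 burnt)
Step 6: cell (1,1)='F' (+2 fires, +3 burnt)
  -> target ignites at step 6
Step 7: cell (1,1)='.' (+2 fires, +2 burnt)
Step 8: cell (1,1)='.' (+1 fires, +2 burnt)
Step 9: cell (1,1)='.' (+0 fires, +1 burnt)
  fire out at step 9

6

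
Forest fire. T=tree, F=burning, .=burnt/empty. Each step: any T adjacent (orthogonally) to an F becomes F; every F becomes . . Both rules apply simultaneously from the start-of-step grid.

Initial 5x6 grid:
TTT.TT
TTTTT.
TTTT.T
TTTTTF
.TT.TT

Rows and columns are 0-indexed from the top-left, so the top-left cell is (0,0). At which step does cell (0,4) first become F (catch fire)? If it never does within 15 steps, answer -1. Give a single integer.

Step 1: cell (0,4)='T' (+3 fires, +1 burnt)
Step 2: cell (0,4)='T' (+2 fires, +3 burnt)
Step 3: cell (0,4)='T' (+2 fires, +2 burnt)
Step 4: cell (0,4)='T' (+4 fires, +2 burnt)
Step 5: cell (0,4)='T' (+5 fires, +4 burnt)
Step 6: cell (0,4)='F' (+4 fires, +5 burnt)
  -> target ignites at step 6
Step 7: cell (0,4)='.' (+3 fires, +4 burnt)
Step 8: cell (0,4)='.' (+1 fires, +3 burnt)
Step 9: cell (0,4)='.' (+0 fires, +1 burnt)
  fire out at step 9

6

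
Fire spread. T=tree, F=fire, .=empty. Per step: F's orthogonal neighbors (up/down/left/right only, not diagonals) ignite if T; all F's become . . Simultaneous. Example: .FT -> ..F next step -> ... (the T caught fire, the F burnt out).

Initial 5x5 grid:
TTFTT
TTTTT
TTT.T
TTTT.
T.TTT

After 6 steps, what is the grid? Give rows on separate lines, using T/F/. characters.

Step 1: 3 trees catch fire, 1 burn out
  TF.FT
  TTFTT
  TTT.T
  TTTT.
  T.TTT
Step 2: 5 trees catch fire, 3 burn out
  F...F
  TF.FT
  TTF.T
  TTTT.
  T.TTT
Step 3: 4 trees catch fire, 5 burn out
  .....
  F...F
  TF..T
  TTFT.
  T.TTT
Step 4: 5 trees catch fire, 4 burn out
  .....
  .....
  F...F
  TF.F.
  T.FTT
Step 5: 2 trees catch fire, 5 burn out
  .....
  .....
  .....
  F....
  T..FT
Step 6: 2 trees catch fire, 2 burn out
  .....
  .....
  .....
  .....
  F...F

.....
.....
.....
.....
F...F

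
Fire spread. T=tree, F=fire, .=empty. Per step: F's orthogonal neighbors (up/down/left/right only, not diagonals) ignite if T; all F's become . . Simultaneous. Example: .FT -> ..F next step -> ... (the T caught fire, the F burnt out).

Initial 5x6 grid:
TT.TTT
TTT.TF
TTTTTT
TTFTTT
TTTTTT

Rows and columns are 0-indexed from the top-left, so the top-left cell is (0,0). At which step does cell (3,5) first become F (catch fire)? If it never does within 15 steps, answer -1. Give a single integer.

Step 1: cell (3,5)='T' (+7 fires, +2 burnt)
Step 2: cell (3,5)='F' (+10 fires, +7 burnt)
  -> target ignites at step 2
Step 3: cell (3,5)='.' (+6 fires, +10 burnt)
Step 4: cell (3,5)='.' (+2 fires, +6 burnt)
Step 5: cell (3,5)='.' (+1 fires, +2 burnt)
Step 6: cell (3,5)='.' (+0 fires, +1 burnt)
  fire out at step 6

2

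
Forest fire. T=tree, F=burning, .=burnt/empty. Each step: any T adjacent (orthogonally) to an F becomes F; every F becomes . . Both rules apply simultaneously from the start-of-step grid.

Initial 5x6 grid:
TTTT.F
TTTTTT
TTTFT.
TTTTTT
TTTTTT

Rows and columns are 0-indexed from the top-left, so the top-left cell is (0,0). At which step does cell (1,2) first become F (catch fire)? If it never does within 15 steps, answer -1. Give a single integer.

Step 1: cell (1,2)='T' (+5 fires, +2 burnt)
Step 2: cell (1,2)='F' (+7 fires, +5 burnt)
  -> target ignites at step 2
Step 3: cell (1,2)='.' (+7 fires, +7 burnt)
Step 4: cell (1,2)='.' (+5 fires, +7 burnt)
Step 5: cell (1,2)='.' (+2 fires, +5 burnt)
Step 6: cell (1,2)='.' (+0 fires, +2 burnt)
  fire out at step 6

2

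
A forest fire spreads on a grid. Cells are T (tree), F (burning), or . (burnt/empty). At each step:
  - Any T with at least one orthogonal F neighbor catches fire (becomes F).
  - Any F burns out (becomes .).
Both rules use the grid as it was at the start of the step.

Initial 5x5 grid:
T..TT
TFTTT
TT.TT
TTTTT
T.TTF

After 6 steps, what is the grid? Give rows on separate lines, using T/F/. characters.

Step 1: 5 trees catch fire, 2 burn out
  T..TT
  F.FTT
  TF.TT
  TTTTF
  T.TF.
Step 2: 7 trees catch fire, 5 burn out
  F..TT
  ...FT
  F..TF
  TFTF.
  T.F..
Step 3: 5 trees catch fire, 7 burn out
  ...FT
  ....F
  ...F.
  F.F..
  T....
Step 4: 2 trees catch fire, 5 burn out
  ....F
  .....
  .....
  .....
  F....
Step 5: 0 trees catch fire, 2 burn out
  .....
  .....
  .....
  .....
  .....
Step 6: 0 trees catch fire, 0 burn out
  .....
  .....
  .....
  .....
  .....

.....
.....
.....
.....
.....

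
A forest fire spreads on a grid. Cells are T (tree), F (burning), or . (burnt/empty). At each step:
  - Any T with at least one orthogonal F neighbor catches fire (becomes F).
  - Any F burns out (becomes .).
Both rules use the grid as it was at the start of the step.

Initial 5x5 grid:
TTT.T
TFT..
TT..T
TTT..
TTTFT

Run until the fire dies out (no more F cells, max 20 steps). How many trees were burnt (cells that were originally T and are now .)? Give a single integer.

Answer: 14

Derivation:
Step 1: +6 fires, +2 burnt (F count now 6)
Step 2: +6 fires, +6 burnt (F count now 6)
Step 3: +2 fires, +6 burnt (F count now 2)
Step 4: +0 fires, +2 burnt (F count now 0)
Fire out after step 4
Initially T: 16, now '.': 23
Total burnt (originally-T cells now '.'): 14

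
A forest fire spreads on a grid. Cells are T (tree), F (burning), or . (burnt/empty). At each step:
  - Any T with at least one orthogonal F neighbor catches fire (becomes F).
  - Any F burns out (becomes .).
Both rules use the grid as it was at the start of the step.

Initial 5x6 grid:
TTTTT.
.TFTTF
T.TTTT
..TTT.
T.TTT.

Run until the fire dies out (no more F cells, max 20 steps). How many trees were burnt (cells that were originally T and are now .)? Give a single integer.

Step 1: +6 fires, +2 burnt (F count now 6)
Step 2: +6 fires, +6 burnt (F count now 6)
Step 3: +4 fires, +6 burnt (F count now 4)
Step 4: +2 fires, +4 burnt (F count now 2)
Step 5: +0 fires, +2 burnt (F count now 0)
Fire out after step 5
Initially T: 20, now '.': 28
Total burnt (originally-T cells now '.'): 18

Answer: 18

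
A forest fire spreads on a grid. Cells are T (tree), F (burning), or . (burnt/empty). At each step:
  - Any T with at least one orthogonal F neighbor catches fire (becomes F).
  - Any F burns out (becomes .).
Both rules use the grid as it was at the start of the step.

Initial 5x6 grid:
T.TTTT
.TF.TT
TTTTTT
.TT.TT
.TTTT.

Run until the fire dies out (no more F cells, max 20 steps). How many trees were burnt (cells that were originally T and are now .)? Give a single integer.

Answer: 21

Derivation:
Step 1: +3 fires, +1 burnt (F count now 3)
Step 2: +4 fires, +3 burnt (F count now 4)
Step 3: +5 fires, +4 burnt (F count now 5)
Step 4: +6 fires, +5 burnt (F count now 6)
Step 5: +3 fires, +6 burnt (F count now 3)
Step 6: +0 fires, +3 burnt (F count now 0)
Fire out after step 6
Initially T: 22, now '.': 29
Total burnt (originally-T cells now '.'): 21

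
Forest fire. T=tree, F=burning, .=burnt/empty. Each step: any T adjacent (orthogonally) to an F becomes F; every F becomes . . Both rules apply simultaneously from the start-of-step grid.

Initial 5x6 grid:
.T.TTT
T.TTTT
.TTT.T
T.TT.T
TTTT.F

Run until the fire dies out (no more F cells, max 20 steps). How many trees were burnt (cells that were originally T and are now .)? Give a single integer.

Step 1: +1 fires, +1 burnt (F count now 1)
Step 2: +1 fires, +1 burnt (F count now 1)
Step 3: +1 fires, +1 burnt (F count now 1)
Step 4: +2 fires, +1 burnt (F count now 2)
Step 5: +2 fires, +2 burnt (F count now 2)
Step 6: +3 fires, +2 burnt (F count now 3)
Step 7: +2 fires, +3 burnt (F count now 2)
Step 8: +3 fires, +2 burnt (F count now 3)
Step 9: +1 fires, +3 burnt (F count now 1)
Step 10: +1 fires, +1 burnt (F count now 1)
Step 11: +1 fires, +1 burnt (F count now 1)
Step 12: +1 fires, +1 burnt (F count now 1)
Step 13: +0 fires, +1 burnt (F count now 0)
Fire out after step 13
Initially T: 21, now '.': 28
Total burnt (originally-T cells now '.'): 19

Answer: 19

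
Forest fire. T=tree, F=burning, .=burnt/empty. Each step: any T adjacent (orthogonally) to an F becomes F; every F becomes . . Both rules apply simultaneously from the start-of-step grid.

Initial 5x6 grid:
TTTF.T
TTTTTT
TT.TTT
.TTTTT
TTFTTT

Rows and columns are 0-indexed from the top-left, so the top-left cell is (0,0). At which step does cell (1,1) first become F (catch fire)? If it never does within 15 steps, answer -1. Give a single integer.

Step 1: cell (1,1)='T' (+5 fires, +2 burnt)
Step 2: cell (1,1)='T' (+8 fires, +5 burnt)
Step 3: cell (1,1)='F' (+7 fires, +8 burnt)
  -> target ignites at step 3
Step 4: cell (1,1)='.' (+5 fires, +7 burnt)
Step 5: cell (1,1)='.' (+0 fires, +5 burnt)
  fire out at step 5

3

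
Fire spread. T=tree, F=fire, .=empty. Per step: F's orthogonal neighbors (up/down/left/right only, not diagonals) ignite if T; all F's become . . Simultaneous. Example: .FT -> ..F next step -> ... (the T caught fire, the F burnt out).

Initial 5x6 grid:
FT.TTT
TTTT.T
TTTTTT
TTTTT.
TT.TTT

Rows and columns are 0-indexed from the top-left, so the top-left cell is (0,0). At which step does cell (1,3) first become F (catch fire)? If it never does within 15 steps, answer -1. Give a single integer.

Step 1: cell (1,3)='T' (+2 fires, +1 burnt)
Step 2: cell (1,3)='T' (+2 fires, +2 burnt)
Step 3: cell (1,3)='T' (+3 fires, +2 burnt)
Step 4: cell (1,3)='F' (+4 fires, +3 burnt)
  -> target ignites at step 4
Step 5: cell (1,3)='.' (+4 fires, +4 burnt)
Step 6: cell (1,3)='.' (+3 fires, +4 burnt)
Step 7: cell (1,3)='.' (+4 fires, +3 burnt)
Step 8: cell (1,3)='.' (+2 fires, +4 burnt)
Step 9: cell (1,3)='.' (+1 fires, +2 burnt)
Step 10: cell (1,3)='.' (+0 fires, +1 burnt)
  fire out at step 10

4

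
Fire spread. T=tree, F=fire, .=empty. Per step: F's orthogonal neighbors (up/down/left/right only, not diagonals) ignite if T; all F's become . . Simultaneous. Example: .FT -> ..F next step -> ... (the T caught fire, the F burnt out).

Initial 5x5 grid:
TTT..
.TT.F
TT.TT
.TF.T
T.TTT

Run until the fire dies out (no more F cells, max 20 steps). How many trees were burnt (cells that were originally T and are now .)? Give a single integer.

Step 1: +3 fires, +2 burnt (F count now 3)
Step 2: +4 fires, +3 burnt (F count now 4)
Step 3: +3 fires, +4 burnt (F count now 3)
Step 4: +2 fires, +3 burnt (F count now 2)
Step 5: +2 fires, +2 burnt (F count now 2)
Step 6: +0 fires, +2 burnt (F count now 0)
Fire out after step 6
Initially T: 15, now '.': 24
Total burnt (originally-T cells now '.'): 14

Answer: 14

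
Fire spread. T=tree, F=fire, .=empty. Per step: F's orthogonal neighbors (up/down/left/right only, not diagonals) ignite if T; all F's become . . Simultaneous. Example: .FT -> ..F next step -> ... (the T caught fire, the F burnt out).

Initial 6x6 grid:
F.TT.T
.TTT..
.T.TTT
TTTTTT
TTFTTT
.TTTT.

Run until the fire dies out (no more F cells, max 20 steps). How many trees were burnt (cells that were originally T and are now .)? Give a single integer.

Answer: 24

Derivation:
Step 1: +4 fires, +2 burnt (F count now 4)
Step 2: +6 fires, +4 burnt (F count now 6)
Step 3: +6 fires, +6 burnt (F count now 6)
Step 4: +4 fires, +6 burnt (F count now 4)
Step 5: +3 fires, +4 burnt (F count now 3)
Step 6: +1 fires, +3 burnt (F count now 1)
Step 7: +0 fires, +1 burnt (F count now 0)
Fire out after step 7
Initially T: 25, now '.': 35
Total burnt (originally-T cells now '.'): 24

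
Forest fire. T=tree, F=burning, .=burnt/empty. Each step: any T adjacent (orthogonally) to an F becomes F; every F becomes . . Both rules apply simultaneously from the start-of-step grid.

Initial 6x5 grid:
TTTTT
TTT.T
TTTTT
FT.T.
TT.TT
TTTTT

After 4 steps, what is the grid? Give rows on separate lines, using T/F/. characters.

Step 1: 3 trees catch fire, 1 burn out
  TTTTT
  TTT.T
  FTTTT
  .F.T.
  FT.TT
  TTTTT
Step 2: 4 trees catch fire, 3 burn out
  TTTTT
  FTT.T
  .FTTT
  ...T.
  .F.TT
  FTTTT
Step 3: 4 trees catch fire, 4 burn out
  FTTTT
  .FT.T
  ..FTT
  ...T.
  ...TT
  .FTTT
Step 4: 4 trees catch fire, 4 burn out
  .FTTT
  ..F.T
  ...FT
  ...T.
  ...TT
  ..FTT

.FTTT
..F.T
...FT
...T.
...TT
..FTT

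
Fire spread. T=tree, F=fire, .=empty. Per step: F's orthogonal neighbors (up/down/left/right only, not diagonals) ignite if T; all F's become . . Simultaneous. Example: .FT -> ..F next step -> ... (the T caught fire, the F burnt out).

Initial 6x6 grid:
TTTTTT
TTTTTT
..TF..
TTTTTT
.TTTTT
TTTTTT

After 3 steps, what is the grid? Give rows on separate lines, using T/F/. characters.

Step 1: 3 trees catch fire, 1 burn out
  TTTTTT
  TTTFTT
  ..F...
  TTTFTT
  .TTTTT
  TTTTTT
Step 2: 6 trees catch fire, 3 burn out
  TTTFTT
  TTF.FT
  ......
  TTF.FT
  .TTFTT
  TTTTTT
Step 3: 9 trees catch fire, 6 burn out
  TTF.FT
  TF...F
  ......
  TF...F
  .TF.FT
  TTTFTT

TTF.FT
TF...F
......
TF...F
.TF.FT
TTTFTT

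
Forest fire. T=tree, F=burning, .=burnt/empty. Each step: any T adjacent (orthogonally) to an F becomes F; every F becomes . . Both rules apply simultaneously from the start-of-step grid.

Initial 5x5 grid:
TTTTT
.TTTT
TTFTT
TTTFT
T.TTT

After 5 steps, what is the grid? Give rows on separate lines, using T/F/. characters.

Step 1: 6 trees catch fire, 2 burn out
  TTTTT
  .TFTT
  TF.FT
  TTF.F
  T.TFT
Step 2: 8 trees catch fire, 6 burn out
  TTFTT
  .F.FT
  F...F
  TF...
  T.F.F
Step 3: 4 trees catch fire, 8 burn out
  TF.FT
  ....F
  .....
  F....
  T....
Step 4: 3 trees catch fire, 4 burn out
  F...F
  .....
  .....
  .....
  F....
Step 5: 0 trees catch fire, 3 burn out
  .....
  .....
  .....
  .....
  .....

.....
.....
.....
.....
.....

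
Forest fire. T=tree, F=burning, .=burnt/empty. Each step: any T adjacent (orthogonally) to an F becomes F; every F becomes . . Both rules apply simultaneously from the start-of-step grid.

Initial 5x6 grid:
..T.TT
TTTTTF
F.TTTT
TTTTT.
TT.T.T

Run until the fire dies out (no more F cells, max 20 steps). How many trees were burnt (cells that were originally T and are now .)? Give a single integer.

Answer: 20

Derivation:
Step 1: +5 fires, +2 burnt (F count now 5)
Step 2: +6 fires, +5 burnt (F count now 6)
Step 3: +5 fires, +6 burnt (F count now 5)
Step 4: +3 fires, +5 burnt (F count now 3)
Step 5: +1 fires, +3 burnt (F count now 1)
Step 6: +0 fires, +1 burnt (F count now 0)
Fire out after step 6
Initially T: 21, now '.': 29
Total burnt (originally-T cells now '.'): 20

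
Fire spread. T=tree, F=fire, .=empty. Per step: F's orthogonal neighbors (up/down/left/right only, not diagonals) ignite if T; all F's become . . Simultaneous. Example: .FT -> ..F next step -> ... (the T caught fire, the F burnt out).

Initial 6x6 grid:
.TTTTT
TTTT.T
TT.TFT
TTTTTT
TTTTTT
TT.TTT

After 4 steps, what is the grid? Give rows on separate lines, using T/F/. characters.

Step 1: 3 trees catch fire, 1 burn out
  .TTTTT
  TTTT.T
  TT.F.F
  TTTTFT
  TTTTTT
  TT.TTT
Step 2: 5 trees catch fire, 3 burn out
  .TTTTT
  TTTF.F
  TT....
  TTTF.F
  TTTTFT
  TT.TTT
Step 3: 7 trees catch fire, 5 burn out
  .TTFTF
  TTF...
  TT....
  TTF...
  TTTF.F
  TT.TFT
Step 4: 7 trees catch fire, 7 burn out
  .TF.F.
  TF....
  TT....
  TF....
  TTF...
  TT.F.F

.TF.F.
TF....
TT....
TF....
TTF...
TT.F.F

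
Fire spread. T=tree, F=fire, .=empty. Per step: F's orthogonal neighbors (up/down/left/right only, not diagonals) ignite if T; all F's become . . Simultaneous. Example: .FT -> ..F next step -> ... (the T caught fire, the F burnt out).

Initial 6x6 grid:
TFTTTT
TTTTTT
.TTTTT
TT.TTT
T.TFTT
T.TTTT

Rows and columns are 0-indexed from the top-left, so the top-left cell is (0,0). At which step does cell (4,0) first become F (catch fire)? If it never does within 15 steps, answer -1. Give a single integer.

Step 1: cell (4,0)='T' (+7 fires, +2 burnt)
Step 2: cell (4,0)='T' (+9 fires, +7 burnt)
Step 3: cell (4,0)='T' (+7 fires, +9 burnt)
Step 4: cell (4,0)='T' (+4 fires, +7 burnt)
Step 5: cell (4,0)='F' (+2 fires, +4 burnt)
  -> target ignites at step 5
Step 6: cell (4,0)='.' (+1 fires, +2 burnt)
Step 7: cell (4,0)='.' (+0 fires, +1 burnt)
  fire out at step 7

5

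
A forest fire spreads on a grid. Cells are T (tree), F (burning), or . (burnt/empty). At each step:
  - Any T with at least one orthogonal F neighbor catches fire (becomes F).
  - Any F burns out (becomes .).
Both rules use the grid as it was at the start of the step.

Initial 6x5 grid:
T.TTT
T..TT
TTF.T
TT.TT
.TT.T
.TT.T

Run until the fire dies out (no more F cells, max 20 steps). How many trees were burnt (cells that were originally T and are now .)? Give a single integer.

Step 1: +1 fires, +1 burnt (F count now 1)
Step 2: +2 fires, +1 burnt (F count now 2)
Step 3: +3 fires, +2 burnt (F count now 3)
Step 4: +3 fires, +3 burnt (F count now 3)
Step 5: +1 fires, +3 burnt (F count now 1)
Step 6: +0 fires, +1 burnt (F count now 0)
Fire out after step 6
Initially T: 20, now '.': 20
Total burnt (originally-T cells now '.'): 10

Answer: 10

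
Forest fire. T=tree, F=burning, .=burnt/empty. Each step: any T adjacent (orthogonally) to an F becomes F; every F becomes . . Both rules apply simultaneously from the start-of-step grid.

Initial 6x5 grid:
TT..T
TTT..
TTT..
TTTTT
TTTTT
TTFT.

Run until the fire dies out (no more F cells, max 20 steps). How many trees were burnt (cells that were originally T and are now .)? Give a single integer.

Step 1: +3 fires, +1 burnt (F count now 3)
Step 2: +4 fires, +3 burnt (F count now 4)
Step 3: +5 fires, +4 burnt (F count now 5)
Step 4: +4 fires, +5 burnt (F count now 4)
Step 5: +2 fires, +4 burnt (F count now 2)
Step 6: +2 fires, +2 burnt (F count now 2)
Step 7: +1 fires, +2 burnt (F count now 1)
Step 8: +0 fires, +1 burnt (F count now 0)
Fire out after step 8
Initially T: 22, now '.': 29
Total burnt (originally-T cells now '.'): 21

Answer: 21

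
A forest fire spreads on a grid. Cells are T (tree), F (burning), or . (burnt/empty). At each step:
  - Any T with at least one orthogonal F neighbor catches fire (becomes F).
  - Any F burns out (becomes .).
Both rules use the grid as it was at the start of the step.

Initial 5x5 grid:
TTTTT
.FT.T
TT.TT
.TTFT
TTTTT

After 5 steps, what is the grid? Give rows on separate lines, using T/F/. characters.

Step 1: 7 trees catch fire, 2 burn out
  TFTTT
  ..F.T
  TF.FT
  .TF.F
  TTTFT
Step 2: 7 trees catch fire, 7 burn out
  F.FTT
  ....T
  F...F
  .F...
  TTF.F
Step 3: 3 trees catch fire, 7 burn out
  ...FT
  ....F
  .....
  .....
  TF...
Step 4: 2 trees catch fire, 3 burn out
  ....F
  .....
  .....
  .....
  F....
Step 5: 0 trees catch fire, 2 burn out
  .....
  .....
  .....
  .....
  .....

.....
.....
.....
.....
.....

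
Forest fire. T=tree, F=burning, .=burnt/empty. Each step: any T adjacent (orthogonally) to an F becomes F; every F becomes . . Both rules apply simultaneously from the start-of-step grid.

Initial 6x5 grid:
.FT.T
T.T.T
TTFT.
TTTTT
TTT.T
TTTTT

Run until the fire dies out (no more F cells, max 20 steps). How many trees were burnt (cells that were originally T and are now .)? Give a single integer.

Answer: 20

Derivation:
Step 1: +5 fires, +2 burnt (F count now 5)
Step 2: +4 fires, +5 burnt (F count now 4)
Step 3: +5 fires, +4 burnt (F count now 5)
Step 4: +4 fires, +5 burnt (F count now 4)
Step 5: +2 fires, +4 burnt (F count now 2)
Step 6: +0 fires, +2 burnt (F count now 0)
Fire out after step 6
Initially T: 22, now '.': 28
Total burnt (originally-T cells now '.'): 20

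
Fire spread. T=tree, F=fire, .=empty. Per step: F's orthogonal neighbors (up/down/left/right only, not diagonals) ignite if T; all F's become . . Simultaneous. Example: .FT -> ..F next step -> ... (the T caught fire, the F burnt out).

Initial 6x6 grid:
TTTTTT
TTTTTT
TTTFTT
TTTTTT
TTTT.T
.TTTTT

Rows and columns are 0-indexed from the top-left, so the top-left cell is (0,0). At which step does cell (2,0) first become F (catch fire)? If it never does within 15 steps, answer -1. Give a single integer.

Step 1: cell (2,0)='T' (+4 fires, +1 burnt)
Step 2: cell (2,0)='T' (+8 fires, +4 burnt)
Step 3: cell (2,0)='F' (+9 fires, +8 burnt)
  -> target ignites at step 3
Step 4: cell (2,0)='.' (+8 fires, +9 burnt)
Step 5: cell (2,0)='.' (+4 fires, +8 burnt)
Step 6: cell (2,0)='.' (+0 fires, +4 burnt)
  fire out at step 6

3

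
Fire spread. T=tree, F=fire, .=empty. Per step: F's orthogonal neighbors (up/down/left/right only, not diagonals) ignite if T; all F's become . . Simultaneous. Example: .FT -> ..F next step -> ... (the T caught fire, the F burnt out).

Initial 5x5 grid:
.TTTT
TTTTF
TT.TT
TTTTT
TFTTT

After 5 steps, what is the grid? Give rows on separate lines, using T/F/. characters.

Step 1: 6 trees catch fire, 2 burn out
  .TTTF
  TTTF.
  TT.TF
  TFTTT
  F.FTT
Step 2: 8 trees catch fire, 6 burn out
  .TTF.
  TTF..
  TF.F.
  F.FTF
  ...FT
Step 3: 5 trees catch fire, 8 burn out
  .TF..
  TF...
  F....
  ...F.
  ....F
Step 4: 2 trees catch fire, 5 burn out
  .F...
  F....
  .....
  .....
  .....
Step 5: 0 trees catch fire, 2 burn out
  .....
  .....
  .....
  .....
  .....

.....
.....
.....
.....
.....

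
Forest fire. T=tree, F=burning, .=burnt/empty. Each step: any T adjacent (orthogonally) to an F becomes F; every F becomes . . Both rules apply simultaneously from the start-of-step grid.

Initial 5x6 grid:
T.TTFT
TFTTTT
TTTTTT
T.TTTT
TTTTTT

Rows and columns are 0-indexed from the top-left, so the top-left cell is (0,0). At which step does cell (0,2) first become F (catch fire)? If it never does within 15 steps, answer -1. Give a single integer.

Step 1: cell (0,2)='T' (+6 fires, +2 burnt)
Step 2: cell (0,2)='F' (+7 fires, +6 burnt)
  -> target ignites at step 2
Step 3: cell (0,2)='.' (+5 fires, +7 burnt)
Step 4: cell (0,2)='.' (+5 fires, +5 burnt)
Step 5: cell (0,2)='.' (+3 fires, +5 burnt)
Step 6: cell (0,2)='.' (+0 fires, +3 burnt)
  fire out at step 6

2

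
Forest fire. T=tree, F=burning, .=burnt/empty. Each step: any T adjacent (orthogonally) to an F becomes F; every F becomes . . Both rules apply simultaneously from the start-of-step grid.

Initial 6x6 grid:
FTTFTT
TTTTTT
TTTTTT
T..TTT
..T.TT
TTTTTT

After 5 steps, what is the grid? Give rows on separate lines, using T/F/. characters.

Step 1: 5 trees catch fire, 2 burn out
  .FF.FT
  FTTFTT
  TTTTTT
  T..TTT
  ..T.TT
  TTTTTT
Step 2: 6 trees catch fire, 5 burn out
  .....F
  .FF.FT
  FTTFTT
  T..TTT
  ..T.TT
  TTTTTT
Step 3: 6 trees catch fire, 6 burn out
  ......
  .....F
  .FF.FT
  F..FTT
  ..T.TT
  TTTTTT
Step 4: 2 trees catch fire, 6 burn out
  ......
  ......
  .....F
  ....FT
  ..T.TT
  TTTTTT
Step 5: 2 trees catch fire, 2 burn out
  ......
  ......
  ......
  .....F
  ..T.FT
  TTTTTT

......
......
......
.....F
..T.FT
TTTTTT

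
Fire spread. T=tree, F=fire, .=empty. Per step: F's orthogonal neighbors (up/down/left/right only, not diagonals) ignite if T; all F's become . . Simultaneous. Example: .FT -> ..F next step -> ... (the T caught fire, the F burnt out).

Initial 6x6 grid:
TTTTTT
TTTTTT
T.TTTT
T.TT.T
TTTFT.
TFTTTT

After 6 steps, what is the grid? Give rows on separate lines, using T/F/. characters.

Step 1: 7 trees catch fire, 2 burn out
  TTTTTT
  TTTTTT
  T.TTTT
  T.TF.T
  TFF.F.
  F.FFTT
Step 2: 4 trees catch fire, 7 burn out
  TTTTTT
  TTTTTT
  T.TFTT
  T.F..T
  F.....
  ....FT
Step 3: 5 trees catch fire, 4 burn out
  TTTTTT
  TTTFTT
  T.F.FT
  F....T
  ......
  .....F
Step 4: 5 trees catch fire, 5 burn out
  TTTFTT
  TTF.FT
  F....F
  .....T
  ......
  ......
Step 5: 6 trees catch fire, 5 burn out
  TTF.FT
  FF...F
  ......
  .....F
  ......
  ......
Step 6: 3 trees catch fire, 6 burn out
  FF...F
  ......
  ......
  ......
  ......
  ......

FF...F
......
......
......
......
......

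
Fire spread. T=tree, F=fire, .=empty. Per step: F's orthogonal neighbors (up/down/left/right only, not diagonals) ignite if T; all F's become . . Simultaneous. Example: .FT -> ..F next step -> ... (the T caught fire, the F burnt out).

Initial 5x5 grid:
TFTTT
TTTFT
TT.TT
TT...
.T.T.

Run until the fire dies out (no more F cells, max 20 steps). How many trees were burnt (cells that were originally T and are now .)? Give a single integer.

Step 1: +7 fires, +2 burnt (F count now 7)
Step 2: +4 fires, +7 burnt (F count now 4)
Step 3: +2 fires, +4 burnt (F count now 2)
Step 4: +2 fires, +2 burnt (F count now 2)
Step 5: +0 fires, +2 burnt (F count now 0)
Fire out after step 5
Initially T: 16, now '.': 24
Total burnt (originally-T cells now '.'): 15

Answer: 15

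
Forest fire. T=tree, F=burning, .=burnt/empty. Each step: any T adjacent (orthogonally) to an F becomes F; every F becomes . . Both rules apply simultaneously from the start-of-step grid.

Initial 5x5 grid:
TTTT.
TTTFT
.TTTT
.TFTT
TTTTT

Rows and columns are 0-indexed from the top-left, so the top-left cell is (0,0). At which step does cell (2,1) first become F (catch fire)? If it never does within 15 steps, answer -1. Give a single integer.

Step 1: cell (2,1)='T' (+8 fires, +2 burnt)
Step 2: cell (2,1)='F' (+7 fires, +8 burnt)
  -> target ignites at step 2
Step 3: cell (2,1)='.' (+4 fires, +7 burnt)
Step 4: cell (2,1)='.' (+1 fires, +4 burnt)
Step 5: cell (2,1)='.' (+0 fires, +1 burnt)
  fire out at step 5

2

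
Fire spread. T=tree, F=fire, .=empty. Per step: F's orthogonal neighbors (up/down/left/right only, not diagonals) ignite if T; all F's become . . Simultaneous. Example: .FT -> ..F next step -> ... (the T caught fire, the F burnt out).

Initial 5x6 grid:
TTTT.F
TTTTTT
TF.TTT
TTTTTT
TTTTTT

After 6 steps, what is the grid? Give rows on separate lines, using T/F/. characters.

Step 1: 4 trees catch fire, 2 burn out
  TTTT..
  TFTTTF
  F..TTT
  TFTTTT
  TTTTTT
Step 2: 8 trees catch fire, 4 burn out
  TFTT..
  F.FTF.
  ...TTF
  F.FTTT
  TFTTTT
Step 3: 8 trees catch fire, 8 burn out
  F.FT..
  ...F..
  ...TF.
  ...FTF
  F.FTTT
Step 4: 5 trees catch fire, 8 burn out
  ...F..
  ......
  ...F..
  ....F.
  ...FTF
Step 5: 1 trees catch fire, 5 burn out
  ......
  ......
  ......
  ......
  ....F.
Step 6: 0 trees catch fire, 1 burn out
  ......
  ......
  ......
  ......
  ......

......
......
......
......
......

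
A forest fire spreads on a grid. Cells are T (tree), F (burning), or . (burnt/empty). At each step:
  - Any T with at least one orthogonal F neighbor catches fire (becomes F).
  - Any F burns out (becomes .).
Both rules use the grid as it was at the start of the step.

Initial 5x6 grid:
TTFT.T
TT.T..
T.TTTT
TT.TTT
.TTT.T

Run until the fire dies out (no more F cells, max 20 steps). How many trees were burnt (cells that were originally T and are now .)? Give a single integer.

Step 1: +2 fires, +1 burnt (F count now 2)
Step 2: +3 fires, +2 burnt (F count now 3)
Step 3: +2 fires, +3 burnt (F count now 2)
Step 4: +4 fires, +2 burnt (F count now 4)
Step 5: +4 fires, +4 burnt (F count now 4)
Step 6: +3 fires, +4 burnt (F count now 3)
Step 7: +2 fires, +3 burnt (F count now 2)
Step 8: +0 fires, +2 burnt (F count now 0)
Fire out after step 8
Initially T: 21, now '.': 29
Total burnt (originally-T cells now '.'): 20

Answer: 20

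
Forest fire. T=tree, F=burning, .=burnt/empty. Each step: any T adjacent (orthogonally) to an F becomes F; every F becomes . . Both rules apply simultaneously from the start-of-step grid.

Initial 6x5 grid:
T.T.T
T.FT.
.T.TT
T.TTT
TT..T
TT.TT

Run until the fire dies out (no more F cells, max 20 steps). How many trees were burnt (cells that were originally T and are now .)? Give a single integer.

Step 1: +2 fires, +1 burnt (F count now 2)
Step 2: +1 fires, +2 burnt (F count now 1)
Step 3: +2 fires, +1 burnt (F count now 2)
Step 4: +2 fires, +2 burnt (F count now 2)
Step 5: +1 fires, +2 burnt (F count now 1)
Step 6: +1 fires, +1 burnt (F count now 1)
Step 7: +1 fires, +1 burnt (F count now 1)
Step 8: +0 fires, +1 burnt (F count now 0)
Fire out after step 8
Initially T: 19, now '.': 21
Total burnt (originally-T cells now '.'): 10

Answer: 10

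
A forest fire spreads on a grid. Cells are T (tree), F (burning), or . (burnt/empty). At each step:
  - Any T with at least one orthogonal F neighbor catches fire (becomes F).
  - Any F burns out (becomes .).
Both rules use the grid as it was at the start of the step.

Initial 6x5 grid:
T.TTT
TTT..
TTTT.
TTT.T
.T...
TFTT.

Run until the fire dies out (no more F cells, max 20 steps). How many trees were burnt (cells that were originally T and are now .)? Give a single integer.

Step 1: +3 fires, +1 burnt (F count now 3)
Step 2: +2 fires, +3 burnt (F count now 2)
Step 3: +3 fires, +2 burnt (F count now 3)
Step 4: +3 fires, +3 burnt (F count now 3)
Step 5: +3 fires, +3 burnt (F count now 3)
Step 6: +2 fires, +3 burnt (F count now 2)
Step 7: +1 fires, +2 burnt (F count now 1)
Step 8: +1 fires, +1 burnt (F count now 1)
Step 9: +0 fires, +1 burnt (F count now 0)
Fire out after step 9
Initially T: 19, now '.': 29
Total burnt (originally-T cells now '.'): 18

Answer: 18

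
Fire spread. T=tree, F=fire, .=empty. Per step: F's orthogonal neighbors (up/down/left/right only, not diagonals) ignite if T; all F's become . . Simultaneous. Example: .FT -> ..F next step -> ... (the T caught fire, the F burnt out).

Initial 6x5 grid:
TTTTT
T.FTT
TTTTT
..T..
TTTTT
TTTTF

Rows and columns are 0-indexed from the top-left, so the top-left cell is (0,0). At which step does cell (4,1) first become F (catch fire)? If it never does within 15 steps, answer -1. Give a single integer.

Step 1: cell (4,1)='T' (+5 fires, +2 burnt)
Step 2: cell (4,1)='T' (+8 fires, +5 burnt)
Step 3: cell (4,1)='T' (+6 fires, +8 burnt)
Step 4: cell (4,1)='F' (+3 fires, +6 burnt)
  -> target ignites at step 4
Step 5: cell (4,1)='.' (+1 fires, +3 burnt)
Step 6: cell (4,1)='.' (+0 fires, +1 burnt)
  fire out at step 6

4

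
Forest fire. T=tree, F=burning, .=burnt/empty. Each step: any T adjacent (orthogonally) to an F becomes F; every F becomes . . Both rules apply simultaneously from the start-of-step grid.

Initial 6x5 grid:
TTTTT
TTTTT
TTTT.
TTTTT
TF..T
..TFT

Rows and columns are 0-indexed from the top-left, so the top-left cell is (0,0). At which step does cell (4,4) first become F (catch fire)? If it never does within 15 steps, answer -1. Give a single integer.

Step 1: cell (4,4)='T' (+4 fires, +2 burnt)
Step 2: cell (4,4)='F' (+4 fires, +4 burnt)
  -> target ignites at step 2
Step 3: cell (4,4)='.' (+5 fires, +4 burnt)
Step 4: cell (4,4)='.' (+4 fires, +5 burnt)
Step 5: cell (4,4)='.' (+3 fires, +4 burnt)
Step 6: cell (4,4)='.' (+2 fires, +3 burnt)
Step 7: cell (4,4)='.' (+1 fires, +2 burnt)
Step 8: cell (4,4)='.' (+0 fires, +1 burnt)
  fire out at step 8

2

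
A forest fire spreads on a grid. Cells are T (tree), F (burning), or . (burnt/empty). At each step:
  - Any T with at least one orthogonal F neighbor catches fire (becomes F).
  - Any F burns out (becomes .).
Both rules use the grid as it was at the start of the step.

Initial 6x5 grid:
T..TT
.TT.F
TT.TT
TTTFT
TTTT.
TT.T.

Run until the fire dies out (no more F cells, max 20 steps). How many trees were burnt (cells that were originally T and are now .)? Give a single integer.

Answer: 19

Derivation:
Step 1: +6 fires, +2 burnt (F count now 6)
Step 2: +4 fires, +6 burnt (F count now 4)
Step 3: +3 fires, +4 burnt (F count now 3)
Step 4: +4 fires, +3 burnt (F count now 4)
Step 5: +2 fires, +4 burnt (F count now 2)
Step 6: +0 fires, +2 burnt (F count now 0)
Fire out after step 6
Initially T: 20, now '.': 29
Total burnt (originally-T cells now '.'): 19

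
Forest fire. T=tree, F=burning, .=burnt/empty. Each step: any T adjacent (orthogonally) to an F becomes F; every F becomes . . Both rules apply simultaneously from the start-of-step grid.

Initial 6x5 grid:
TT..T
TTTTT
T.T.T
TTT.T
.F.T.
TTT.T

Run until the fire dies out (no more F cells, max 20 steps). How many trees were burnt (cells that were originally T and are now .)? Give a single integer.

Step 1: +2 fires, +1 burnt (F count now 2)
Step 2: +4 fires, +2 burnt (F count now 4)
Step 3: +2 fires, +4 burnt (F count now 2)
Step 4: +2 fires, +2 burnt (F count now 2)
Step 5: +3 fires, +2 burnt (F count now 3)
Step 6: +2 fires, +3 burnt (F count now 2)
Step 7: +2 fires, +2 burnt (F count now 2)
Step 8: +1 fires, +2 burnt (F count now 1)
Step 9: +0 fires, +1 burnt (F count now 0)
Fire out after step 9
Initially T: 20, now '.': 28
Total burnt (originally-T cells now '.'): 18

Answer: 18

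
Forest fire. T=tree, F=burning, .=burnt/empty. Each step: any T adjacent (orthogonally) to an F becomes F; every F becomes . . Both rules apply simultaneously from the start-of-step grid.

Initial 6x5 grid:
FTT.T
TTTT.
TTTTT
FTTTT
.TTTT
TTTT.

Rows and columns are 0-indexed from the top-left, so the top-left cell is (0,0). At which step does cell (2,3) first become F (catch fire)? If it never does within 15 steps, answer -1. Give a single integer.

Step 1: cell (2,3)='T' (+4 fires, +2 burnt)
Step 2: cell (2,3)='T' (+5 fires, +4 burnt)
Step 3: cell (2,3)='T' (+5 fires, +5 burnt)
Step 4: cell (2,3)='F' (+6 fires, +5 burnt)
  -> target ignites at step 4
Step 5: cell (2,3)='.' (+3 fires, +6 burnt)
Step 6: cell (2,3)='.' (+0 fires, +3 burnt)
  fire out at step 6

4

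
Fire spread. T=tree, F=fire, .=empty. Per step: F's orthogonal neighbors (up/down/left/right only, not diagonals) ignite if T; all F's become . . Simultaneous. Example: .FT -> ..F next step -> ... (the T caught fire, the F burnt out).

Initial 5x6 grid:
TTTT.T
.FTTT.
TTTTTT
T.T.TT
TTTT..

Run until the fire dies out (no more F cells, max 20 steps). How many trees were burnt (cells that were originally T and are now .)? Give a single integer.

Answer: 21

Derivation:
Step 1: +3 fires, +1 burnt (F count now 3)
Step 2: +5 fires, +3 burnt (F count now 5)
Step 3: +5 fires, +5 burnt (F count now 5)
Step 4: +3 fires, +5 burnt (F count now 3)
Step 5: +4 fires, +3 burnt (F count now 4)
Step 6: +1 fires, +4 burnt (F count now 1)
Step 7: +0 fires, +1 burnt (F count now 0)
Fire out after step 7
Initially T: 22, now '.': 29
Total burnt (originally-T cells now '.'): 21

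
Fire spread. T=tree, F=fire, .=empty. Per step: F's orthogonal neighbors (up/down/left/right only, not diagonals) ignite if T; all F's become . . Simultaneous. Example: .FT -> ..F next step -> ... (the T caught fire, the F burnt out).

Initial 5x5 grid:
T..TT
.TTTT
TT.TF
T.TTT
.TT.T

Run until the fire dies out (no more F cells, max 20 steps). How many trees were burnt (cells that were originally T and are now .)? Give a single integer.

Step 1: +3 fires, +1 burnt (F count now 3)
Step 2: +4 fires, +3 burnt (F count now 4)
Step 3: +3 fires, +4 burnt (F count now 3)
Step 4: +2 fires, +3 burnt (F count now 2)
Step 5: +2 fires, +2 burnt (F count now 2)
Step 6: +1 fires, +2 burnt (F count now 1)
Step 7: +1 fires, +1 burnt (F count now 1)
Step 8: +0 fires, +1 burnt (F count now 0)
Fire out after step 8
Initially T: 17, now '.': 24
Total burnt (originally-T cells now '.'): 16

Answer: 16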